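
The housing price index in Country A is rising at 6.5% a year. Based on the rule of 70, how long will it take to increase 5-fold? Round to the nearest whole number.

≈ 25 years

Doubling time ≈ 70/6.5 = 10.77 years.
5× is log₂ 5 ≈ 2.32 doublings, so ≈ 2.32 × 10.77 = 25 years.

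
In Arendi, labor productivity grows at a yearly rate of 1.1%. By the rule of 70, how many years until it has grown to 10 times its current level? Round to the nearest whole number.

roughly 211 years

One doubling takes 70/1.1 = 63.64 years.
10× is log₂ 10 ≈ 3.32 doublings, so ≈ 3.32 × 63.64 = 211 years.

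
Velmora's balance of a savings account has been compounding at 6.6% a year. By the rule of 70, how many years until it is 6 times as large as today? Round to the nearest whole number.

around 27 years

At 6.6% it doubles every 70/6.6 ≈ 10.61 years.
6× is log₂ 6 ≈ 2.58 doublings, so ≈ 2.58 × 10.61 = 27 years.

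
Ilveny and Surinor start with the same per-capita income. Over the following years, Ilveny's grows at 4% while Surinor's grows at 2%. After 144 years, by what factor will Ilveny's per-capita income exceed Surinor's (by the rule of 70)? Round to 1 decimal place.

Rate gap = 4% − 2% = 2 points.
The ratio doubles every 70/2 ≈ 35.00 years.
144/35.00 ≈ 4.11 doublings → ratio ≈ 2^4.11 ≈ 17.3.

approximately 17.3 times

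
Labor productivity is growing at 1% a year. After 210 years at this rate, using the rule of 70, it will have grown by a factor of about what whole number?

Doubling time ≈ 70/1 = 70.00 years.
210/70.00 ≈ 3 doublings, so about 2^3 = 8×.

approximately 8 times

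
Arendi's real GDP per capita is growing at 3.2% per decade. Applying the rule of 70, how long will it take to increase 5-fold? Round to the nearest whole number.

Doubling time ≈ 70/3.2 = 21.88 decades.
Reaching 5× takes log₂(5) ≈ 2.32 doublings.
2.32 × 21.88 ≈ 51 decades.

≈ 51 decades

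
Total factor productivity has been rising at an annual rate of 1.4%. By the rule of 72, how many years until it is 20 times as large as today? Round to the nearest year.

≈ 222 years

One doubling takes 72/1.4 = 51.43 years.
Reaching 20× takes log₂(20) ≈ 4.32 doublings.
4.32 × 51.43 ≈ 222 years.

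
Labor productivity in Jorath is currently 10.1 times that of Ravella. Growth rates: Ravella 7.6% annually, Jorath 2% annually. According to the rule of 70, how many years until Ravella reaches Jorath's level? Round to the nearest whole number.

42 years

Ravella gains on Jorath at 7.6% − 2% = 5.6 points a year.
At that relative rate the gap halves every 70/5.6 ≈ 12.50 years.
A 10.1 times gap takes log₂(10.1) ≈ 3.34 halvings to close: 3.34 × 12.50 ≈ 42 years.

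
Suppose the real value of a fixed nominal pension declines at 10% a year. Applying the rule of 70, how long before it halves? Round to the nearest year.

The rule works in reverse for decay: 70/10 ≈ 7.00 years to halve.

roughly 7 years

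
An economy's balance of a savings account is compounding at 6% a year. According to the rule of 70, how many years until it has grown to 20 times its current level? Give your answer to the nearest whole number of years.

Doubling time ≈ 70/6 = 11.67 years.
20× is log₂ 20 ≈ 4.32 doublings, so ≈ 4.32 × 11.67 = 50 years.

50 years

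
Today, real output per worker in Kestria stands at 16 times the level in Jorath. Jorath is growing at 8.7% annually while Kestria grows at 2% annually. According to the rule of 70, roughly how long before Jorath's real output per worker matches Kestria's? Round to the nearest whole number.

about 42 years

Jorath gains on Kestria at 8.7% − 2% = 6.7 points a year.
At that relative rate the gap halves every 70/6.7 ≈ 10.45 years.
A 16 times gap closes after 4 halvings: 4 × 10.45 ≈ 42 years.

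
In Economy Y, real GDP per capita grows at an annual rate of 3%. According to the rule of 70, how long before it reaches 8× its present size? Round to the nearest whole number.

about 70 years

Doubling time ≈ 70/3 = 23.33 years.
Getting to 8× needs 3 doublings: 3 × 23.33 ≈ 70 years.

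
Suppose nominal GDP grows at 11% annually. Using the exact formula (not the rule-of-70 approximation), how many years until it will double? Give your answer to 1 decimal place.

t = ln(2) / ln(1 + 0.11) = 0.6931 / 0.104360 ≈ 6.64.

6.6 years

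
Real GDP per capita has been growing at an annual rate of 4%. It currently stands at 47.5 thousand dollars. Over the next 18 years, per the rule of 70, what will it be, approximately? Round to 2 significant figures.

Doubling time ≈ 70/4 = 17.50 years.
18 years is 18/17.50 ≈ 1.03 doublings, a factor of 2^1.03 ≈ 2.04.
47.5 × 2.04 ≈ 97 thousand dollars.

roughly 97 thousand dollars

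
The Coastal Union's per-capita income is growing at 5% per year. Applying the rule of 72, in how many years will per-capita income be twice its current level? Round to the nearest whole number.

about 14 years

At 5%, doubling takes about 72/5 = 14.40 years.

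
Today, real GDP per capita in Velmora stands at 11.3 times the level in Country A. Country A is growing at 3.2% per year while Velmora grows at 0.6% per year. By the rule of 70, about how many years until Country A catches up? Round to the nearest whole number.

The growth-rate gap is 3.2% − 0.6% = 2.6 percentage points.
So the ratio between them halves every 70/2.6 ≈ 26.92 years.
An 11.3 times gap takes log₂(11.3) ≈ 3.50 halvings to close: 3.50 × 26.92 ≈ 94 years.

about 94 years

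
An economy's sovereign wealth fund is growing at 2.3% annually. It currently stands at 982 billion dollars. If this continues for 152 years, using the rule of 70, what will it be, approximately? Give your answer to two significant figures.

approximately 31000 billion dollars

Doubling time ≈ 70/2.3 = 30.43 years.
152 years is 152/30.43 ≈ 5.00 doublings, a factor of 2^5.00 ≈ 32.00.
982 × 32.00 ≈ 31000 billion dollars.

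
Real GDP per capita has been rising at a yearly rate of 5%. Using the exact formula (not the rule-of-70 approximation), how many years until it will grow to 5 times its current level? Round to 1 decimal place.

t = ln(5) / ln(1 + 0.05) = 1.6094 / 0.048790 ≈ 32.99.

33.0 years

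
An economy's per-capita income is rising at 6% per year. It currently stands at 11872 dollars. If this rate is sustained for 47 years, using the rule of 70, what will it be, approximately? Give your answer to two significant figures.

Doubling time ≈ 70/6 = 11.67 years.
47 years is 47/11.67 ≈ 4.03 doublings, a factor of 2^4.03 ≈ 16.34.
11872 × 16.34 ≈ 190000 dollars.

around 190000 dollars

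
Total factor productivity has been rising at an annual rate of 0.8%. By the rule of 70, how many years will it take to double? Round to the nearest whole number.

88 years

Doubling time ≈ 70 / 0.8 = 87.50 years.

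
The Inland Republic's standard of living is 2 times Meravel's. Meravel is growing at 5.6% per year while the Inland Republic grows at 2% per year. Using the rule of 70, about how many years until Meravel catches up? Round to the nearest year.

roughly 19 years

Meravel gains on the Inland Republic at 5.6% − 2% = 3.6 points a year.
At that relative rate the gap halves every 70/3.6 ≈ 19.44 years.
A 2 times gap closes after 1 halving: 1 × 19.44 ≈ 19 years.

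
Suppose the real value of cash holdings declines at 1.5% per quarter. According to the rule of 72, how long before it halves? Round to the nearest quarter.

about 48 quarters

Halving time ≈ 72 / 1.5 = 48.00 → 48 quarters.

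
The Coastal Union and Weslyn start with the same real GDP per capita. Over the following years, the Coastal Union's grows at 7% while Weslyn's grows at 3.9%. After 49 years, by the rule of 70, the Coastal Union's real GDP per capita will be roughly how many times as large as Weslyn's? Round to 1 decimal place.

the Coastal Union pulls ahead at 3.1 pp per year, so the ratio doubles every 70/3.1 ≈ 22.58 years.
In 49 years that's 2.17 doublings: 2^2.17 ≈ 4.5.

approximately 4.5 times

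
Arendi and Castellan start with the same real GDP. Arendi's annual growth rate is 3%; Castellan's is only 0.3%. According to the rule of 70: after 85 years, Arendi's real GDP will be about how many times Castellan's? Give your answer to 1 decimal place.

Rate gap = 3% − 0.3% = 2.7 points.
The ratio doubles every 70/2.7 ≈ 25.93 years.
85/25.93 ≈ 3.28 doublings → ratio ≈ 2^3.28 ≈ 9.7.

roughly 9.7 times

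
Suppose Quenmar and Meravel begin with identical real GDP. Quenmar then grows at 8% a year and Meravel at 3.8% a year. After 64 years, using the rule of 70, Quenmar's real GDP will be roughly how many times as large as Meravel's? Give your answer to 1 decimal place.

Quenmar pulls ahead at 4.2 pp per year, so the ratio doubles every 70/4.2 ≈ 16.67 years.
In 64 years that's 3.84 doublings: 2^3.84 ≈ 14.3.

14.3 times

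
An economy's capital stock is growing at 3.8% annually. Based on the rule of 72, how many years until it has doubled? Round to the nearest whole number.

Doubling time ≈ 72 / 3.8 = 18.95 years.

≈ 19 years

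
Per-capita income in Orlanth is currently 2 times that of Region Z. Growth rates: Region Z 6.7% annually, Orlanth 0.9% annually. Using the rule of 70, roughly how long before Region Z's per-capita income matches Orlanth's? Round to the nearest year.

Region Z gains on Orlanth at 6.7% − 0.9% = 5.8 points a year.
At that relative rate the gap halves every 70/5.8 ≈ 12.07 years.
A 2 times gap closes after 1 halving: 1 × 12.07 ≈ 12 years.

approximately 12 years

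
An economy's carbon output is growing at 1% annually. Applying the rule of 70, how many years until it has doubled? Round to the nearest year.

approximately 70 years

70/1 ≈ 70.00, so it doubles roughly every 70 years.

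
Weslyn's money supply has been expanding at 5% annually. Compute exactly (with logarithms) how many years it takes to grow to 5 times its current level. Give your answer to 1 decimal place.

33.0 years

t = ln(5) / ln(1 + 0.05) = 1.6094 / 0.048790 ≈ 32.99.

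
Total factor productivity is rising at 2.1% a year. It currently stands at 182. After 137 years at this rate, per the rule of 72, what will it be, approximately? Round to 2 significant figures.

2900

Doubling time ≈ 72/2.1 = 34.29 years.
137 years is 137/34.29 ≈ 4.00 doublings, a factor of 2^4.00 ≈ 16.00.
182 × 16.00 ≈ 2900.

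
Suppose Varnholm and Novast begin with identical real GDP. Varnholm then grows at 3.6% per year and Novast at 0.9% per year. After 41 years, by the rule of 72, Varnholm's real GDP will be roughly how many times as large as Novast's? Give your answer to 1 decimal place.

Rate gap = 3.6% − 0.9% = 2.7 points.
The ratio doubles every 72/2.7 ≈ 26.67 years.
41/26.67 ≈ 1.54 doublings → ratio ≈ 2^1.54 ≈ 2.9.

roughly 2.9 times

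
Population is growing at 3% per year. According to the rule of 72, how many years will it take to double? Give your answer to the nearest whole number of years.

At 3%, doubling takes about 72/3 = 24.00 years.

roughly 24 years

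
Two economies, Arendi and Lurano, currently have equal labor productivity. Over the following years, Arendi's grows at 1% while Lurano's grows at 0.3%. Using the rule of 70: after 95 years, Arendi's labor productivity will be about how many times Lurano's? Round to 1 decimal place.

Only the 0.7-point difference matters.
70/0.7 ≈ 100.00 years per doubling of the ratio; 95 years gives 0.95 doublings, so ≈ 1.9×.

≈ 1.9 times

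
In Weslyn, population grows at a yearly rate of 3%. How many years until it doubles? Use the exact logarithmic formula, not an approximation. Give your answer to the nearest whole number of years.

t = ln(2) / ln(1 + 0.03) = 0.6931 / 0.029559 ≈ 23.45.
≈ 23 years.

23 years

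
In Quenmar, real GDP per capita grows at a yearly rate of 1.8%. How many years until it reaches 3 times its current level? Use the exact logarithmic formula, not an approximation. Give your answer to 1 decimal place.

61.6 years

t = ln(3) / ln(1 + 0.018) = 1.0986 / 0.017840 ≈ 61.58.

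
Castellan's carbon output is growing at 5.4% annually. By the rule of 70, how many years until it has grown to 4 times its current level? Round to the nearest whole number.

At 5.4% it doubles every 70/5.4 ≈ 12.96 years.
4× is 2 doublings, so 2 × 12.96 ≈ 26 years.

26 years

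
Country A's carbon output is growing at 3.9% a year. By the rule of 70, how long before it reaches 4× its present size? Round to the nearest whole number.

≈ 36 years

At 3.9% it doubles every 70/3.9 ≈ 17.95 years.
4× is 2 doublings, so 2 × 17.95 ≈ 36 years.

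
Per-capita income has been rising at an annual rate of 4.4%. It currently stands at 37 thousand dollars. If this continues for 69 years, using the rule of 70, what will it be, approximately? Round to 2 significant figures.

≈ 750 thousand dollars

It doubles every 70/4.4 ≈ 15.91 years, so 69 years is 4.34 doublings.
2^4.34 ≈ 20.25; 37 × 20.25 ≈ 750 thousand dollars.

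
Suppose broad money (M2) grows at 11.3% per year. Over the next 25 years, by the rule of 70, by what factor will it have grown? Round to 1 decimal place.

Doubles every ≈ 6.19 years (70/11.3).
25 years is 4.04 doublings; 2^4.04 ≈ 16.4×.

roughly 16.4 times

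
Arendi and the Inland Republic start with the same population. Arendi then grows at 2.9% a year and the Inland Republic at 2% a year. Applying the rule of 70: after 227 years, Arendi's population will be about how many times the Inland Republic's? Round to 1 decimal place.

≈ 7.6 times

Only the 0.9-point difference matters.
70/0.9 ≈ 77.78 years per doubling of the ratio; 227 years gives 2.92 doublings, so ≈ 7.6×.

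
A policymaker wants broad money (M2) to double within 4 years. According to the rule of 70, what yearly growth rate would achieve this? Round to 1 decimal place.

70 / 4 ≈ 17.50, so about 17.5% per year.

about 17.5% per year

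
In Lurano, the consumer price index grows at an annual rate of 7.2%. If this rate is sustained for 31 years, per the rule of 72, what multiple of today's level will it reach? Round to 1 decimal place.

Doubling time ≈ 72/7.2 = 10.00 years.
31 years / 10.00 ≈ 3.10 doublings → factor 2^3.10 ≈ 8.6.

about 8.6 times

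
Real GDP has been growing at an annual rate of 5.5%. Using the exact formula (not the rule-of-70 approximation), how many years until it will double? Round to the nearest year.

t = ln(2) / ln(1 + 0.055) = 0.6931 / 0.053541 ≈ 12.95.
≈ 13 years.

13 years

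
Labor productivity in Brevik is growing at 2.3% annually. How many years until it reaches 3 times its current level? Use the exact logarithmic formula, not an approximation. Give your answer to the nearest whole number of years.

t = ln(3) / ln(1 + 0.023) = 1.0986 / 0.022739 ≈ 48.31.
≈ 48 years.

48 years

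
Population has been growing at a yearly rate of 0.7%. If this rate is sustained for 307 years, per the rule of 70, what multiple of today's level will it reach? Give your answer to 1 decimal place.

Doubles every ≈ 100.00 years (70/0.7).
307 years is 3.07 doublings; 2^3.07 ≈ 8.4×.

roughly 8.4 times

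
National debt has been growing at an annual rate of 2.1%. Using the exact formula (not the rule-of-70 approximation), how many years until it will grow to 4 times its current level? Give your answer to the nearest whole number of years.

t = ln(4) / ln(1 + 0.021) = 1.3863 / 0.020783 ≈ 66.70.
≈ 67 years.

67 years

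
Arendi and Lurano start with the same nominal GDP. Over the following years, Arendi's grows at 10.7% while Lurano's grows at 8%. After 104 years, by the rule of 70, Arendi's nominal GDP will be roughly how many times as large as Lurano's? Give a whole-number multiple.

Rate gap = 10.7% − 8% = 2.7 points.
The ratio doubles every 70/2.7 ≈ 25.93 years.
104/25.93 ≈ 4.01 doublings → ratio ≈ 2^4.01 ≈ 16.

≈ 16 times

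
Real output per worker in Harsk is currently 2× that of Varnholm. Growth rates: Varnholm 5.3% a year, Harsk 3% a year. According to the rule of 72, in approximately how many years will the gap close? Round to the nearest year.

approximately 31 years

What matters is the difference: 2.3 pp.
Rule of 72 on the gap: the ratio halves every 72/2.3 ≈ 31.30 years.
A 2× gap closes after 1 halving: 1 × 31.30 ≈ 31 years.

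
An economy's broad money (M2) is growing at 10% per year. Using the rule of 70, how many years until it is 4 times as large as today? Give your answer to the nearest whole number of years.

around 14 years

One doubling takes 70/10 = 7.00 years.
4 = 2^2, so 2 doublings → 14 years.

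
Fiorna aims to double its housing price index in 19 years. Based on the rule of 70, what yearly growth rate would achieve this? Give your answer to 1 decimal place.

≈ 3.7%

70 / 19 ≈ 3.68, so about 3.7% per year.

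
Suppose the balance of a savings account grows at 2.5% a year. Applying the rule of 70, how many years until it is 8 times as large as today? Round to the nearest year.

One doubling takes 70/2.5 = 28.00 years.
8 = 2^3, so 3 doublings → 84 years.

84 years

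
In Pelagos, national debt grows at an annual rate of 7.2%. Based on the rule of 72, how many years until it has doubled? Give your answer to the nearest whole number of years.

Doubling time ≈ 72 / 7.2 = 10.00 years.

about 10 years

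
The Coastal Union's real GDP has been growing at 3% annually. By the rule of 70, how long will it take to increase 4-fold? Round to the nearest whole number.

about 47 years

At 3% it doubles every 70/3 ≈ 23.33 years.
4 = 2^2, so 2 doublings → 47 years.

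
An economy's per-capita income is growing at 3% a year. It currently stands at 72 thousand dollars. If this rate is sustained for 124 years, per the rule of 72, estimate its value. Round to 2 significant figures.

roughly 2600 thousand dollars

Doubling time ≈ 72/3 = 24.00 years.
124 years is 124/24.00 ≈ 5.17 doublings, a factor of 2^5.17 ≈ 36.00.
72 × 36.00 ≈ 2600 thousand dollars.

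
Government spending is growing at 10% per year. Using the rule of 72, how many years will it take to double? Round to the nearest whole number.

≈ 7 years

Doubling time ≈ 72 / 10 = 7.20 years.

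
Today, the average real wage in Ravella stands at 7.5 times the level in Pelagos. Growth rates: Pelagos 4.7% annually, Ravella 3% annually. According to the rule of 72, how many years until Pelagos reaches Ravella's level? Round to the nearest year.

roughly 123 years

The growth-rate gap is 4.7% − 3% = 1.7 percentage points.
So the ratio between them halves every 72/1.7 ≈ 42.35 years.
A 7.5 times gap takes log₂(7.5) ≈ 2.91 halvings to close: 2.91 × 42.35 ≈ 123 years.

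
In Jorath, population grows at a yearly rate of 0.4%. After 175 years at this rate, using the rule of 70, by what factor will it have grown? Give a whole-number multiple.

Doubling time ≈ 70/0.4 = 175.00 years.
175/175.00 ≈ 1 doubling, so about 2^1 = 2×.

2 times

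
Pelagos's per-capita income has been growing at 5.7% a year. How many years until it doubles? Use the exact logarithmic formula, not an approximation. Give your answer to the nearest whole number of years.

13 years

t = ln(2) / ln(1 + 0.057) = 0.6931 / 0.055435 ≈ 12.50.
≈ 13 years.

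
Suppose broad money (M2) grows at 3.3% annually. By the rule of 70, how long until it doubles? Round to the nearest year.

roughly 21 years

70/3.3 ≈ 21.21, so it doubles roughly every 21 years.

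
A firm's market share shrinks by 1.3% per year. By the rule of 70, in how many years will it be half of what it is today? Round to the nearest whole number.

≈ 54 years

Falling at 1.3%, it halves about every 70/1.3 = 53.85 years.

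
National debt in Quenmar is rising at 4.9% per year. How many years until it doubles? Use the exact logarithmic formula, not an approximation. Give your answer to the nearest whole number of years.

14 years

t = ln(2) / ln(1 + 0.049) = 0.6931 / 0.047837 ≈ 14.49.
≈ 14 years.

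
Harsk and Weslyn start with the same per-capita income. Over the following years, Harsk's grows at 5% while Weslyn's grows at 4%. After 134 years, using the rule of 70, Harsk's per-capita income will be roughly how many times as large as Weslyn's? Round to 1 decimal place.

Only the 1-point difference matters.
70/1 ≈ 70.00 years per doubling of the ratio; 134 years gives 1.91 doublings, so ≈ 3.8×.

≈ 3.8 times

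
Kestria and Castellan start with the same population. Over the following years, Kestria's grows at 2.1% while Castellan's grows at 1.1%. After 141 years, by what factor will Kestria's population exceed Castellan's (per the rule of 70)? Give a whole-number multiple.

Rate gap = 2.1% − 1.1% = 1 point.
The ratio doubles every 70/1 ≈ 70.00 years.
141/70.00 ≈ 2.01 doublings → ratio ≈ 2^2.01 ≈ 4.

4 times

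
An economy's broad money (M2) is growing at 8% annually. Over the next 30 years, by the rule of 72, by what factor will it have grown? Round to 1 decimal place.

≈ 10.1 times

Doubling time ≈ 72/8 = 9.00 years.
30 years / 9.00 ≈ 3.33 doublings → factor 2^3.33 ≈ 10.1.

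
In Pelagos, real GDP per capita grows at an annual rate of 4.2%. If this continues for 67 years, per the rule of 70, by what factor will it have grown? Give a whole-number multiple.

≈ 16 times

At 4.2% one doubling takes ≈ 16.67 years; 67 years is 4 of them, so ×16.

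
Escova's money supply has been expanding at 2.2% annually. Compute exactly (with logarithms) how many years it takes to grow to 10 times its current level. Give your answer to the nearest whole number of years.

t = ln(10) / ln(1 + 0.022) = 2.3026 / 0.021761 ≈ 105.81.
≈ 106 years.

106 years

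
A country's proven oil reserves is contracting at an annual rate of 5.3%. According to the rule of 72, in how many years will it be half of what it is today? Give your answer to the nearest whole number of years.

Halving time ≈ 72 / 5.3 = 13.58 → 14 years.

roughly 14 years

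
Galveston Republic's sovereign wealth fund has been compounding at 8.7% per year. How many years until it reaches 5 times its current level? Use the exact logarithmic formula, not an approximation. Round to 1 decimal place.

19.3 years

t = ln(5) / ln(1 + 0.087) = 1.6094 / 0.083422 ≈ 19.29.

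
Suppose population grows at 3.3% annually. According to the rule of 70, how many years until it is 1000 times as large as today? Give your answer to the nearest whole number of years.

Doubling time ≈ 70/3.3 = 21.21 years.
Reaching 1000× takes log₂(1000) ≈ 9.97 doublings.
9.97 × 21.21 ≈ 211 years.

around 211 years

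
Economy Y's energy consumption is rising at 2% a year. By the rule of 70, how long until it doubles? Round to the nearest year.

Doubling time ≈ 70 / 2 = 35.00 years.

roughly 35 years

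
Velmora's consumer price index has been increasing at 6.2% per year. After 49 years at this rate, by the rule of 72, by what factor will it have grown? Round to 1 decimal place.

Doubles every ≈ 11.61 years (72/6.2).
49 years is 4.22 doublings; 2^4.22 ≈ 18.6×.

roughly 18.6 times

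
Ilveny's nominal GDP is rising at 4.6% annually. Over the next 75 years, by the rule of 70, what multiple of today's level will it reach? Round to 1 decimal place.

approximately 30.5 times

Doubling time ≈ 70/4.6 = 15.22 years.
75 years / 15.22 ≈ 4.93 doublings → factor 2^4.93 ≈ 30.5.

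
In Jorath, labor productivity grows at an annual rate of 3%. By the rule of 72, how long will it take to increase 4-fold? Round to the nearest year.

around 48 years

Doubling time ≈ 72/3 = 24.00 years.
4× is 2 doublings, so 2 × 24.00 ≈ 48 years.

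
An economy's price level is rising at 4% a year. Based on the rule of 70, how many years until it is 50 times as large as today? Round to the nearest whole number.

One doubling takes 70/4 = 17.50 years.
Reaching 50× takes log₂(50) ≈ 5.64 doublings.
5.64 × 17.50 ≈ 99 years.

about 99 years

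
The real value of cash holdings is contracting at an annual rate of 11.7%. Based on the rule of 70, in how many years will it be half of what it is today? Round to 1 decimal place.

≈ 6.0 years

The rule works in reverse for decay: 70/11.7 ≈ 5.98 years to halve.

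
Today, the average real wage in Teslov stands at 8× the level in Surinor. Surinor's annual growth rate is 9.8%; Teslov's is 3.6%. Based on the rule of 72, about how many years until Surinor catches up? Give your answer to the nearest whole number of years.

Surinor gains on Teslov at 9.8% − 3.6% = 6.2 points a year.
At that relative rate the gap halves every 72/6.2 ≈ 11.61 years.
An 8× gap closes after 3 halvings: 3 × 11.61 ≈ 35 years.

around 35 years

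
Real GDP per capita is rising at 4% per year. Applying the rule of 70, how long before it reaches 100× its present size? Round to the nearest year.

≈ 116 years

One doubling takes 70/4 = 17.50 years.
100× is log₂ 100 ≈ 6.64 doublings, so ≈ 6.64 × 17.50 = 116 years.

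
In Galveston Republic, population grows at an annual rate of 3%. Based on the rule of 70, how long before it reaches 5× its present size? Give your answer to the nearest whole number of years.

around 54 years

At 3% it doubles every 70/3 ≈ 23.33 years.
Reaching 5× takes log₂(5) ≈ 2.32 doublings.
2.32 × 23.33 ≈ 54 years.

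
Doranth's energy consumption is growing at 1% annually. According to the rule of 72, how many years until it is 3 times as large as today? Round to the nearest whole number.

approximately 114 years

Doubling time ≈ 72/1 = 72.00 years.
Reaching 3× takes log₂(3) ≈ 1.58 doublings.
1.58 × 72.00 ≈ 114 years.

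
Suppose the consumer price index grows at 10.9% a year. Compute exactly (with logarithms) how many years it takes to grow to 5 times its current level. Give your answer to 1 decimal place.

15.6 years

t = ln(5) / ln(1 + 0.109) = 1.6094 / 0.103459 ≈ 15.56.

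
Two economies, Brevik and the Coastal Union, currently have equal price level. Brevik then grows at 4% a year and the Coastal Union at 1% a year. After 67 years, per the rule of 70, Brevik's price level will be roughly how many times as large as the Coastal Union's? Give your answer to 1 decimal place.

7.3 times

Brevik pulls ahead at 3 pp per year, so the ratio doubles every 70/3 ≈ 23.33 years.
In 67 years that's 2.87 doublings: 2^2.87 ≈ 7.3.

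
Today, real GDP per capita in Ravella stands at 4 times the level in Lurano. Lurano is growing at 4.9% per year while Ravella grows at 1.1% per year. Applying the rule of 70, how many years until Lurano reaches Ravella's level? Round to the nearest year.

approximately 37 years

Lurano gains on Ravella at 4.9% − 1.1% = 3.8 points a year.
At that relative rate the gap halves every 70/3.8 ≈ 18.42 years.
A 4 times gap closes after 2 halvings: 2 × 18.42 ≈ 37 years.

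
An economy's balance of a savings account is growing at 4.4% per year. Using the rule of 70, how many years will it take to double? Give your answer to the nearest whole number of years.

16 years

Doubling time ≈ 70 / 4.4 = 15.91 years.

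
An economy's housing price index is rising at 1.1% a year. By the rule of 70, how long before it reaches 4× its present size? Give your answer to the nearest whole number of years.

One doubling takes 70/1.1 = 63.64 years.
4 = 2^2, so 2 doublings → 127 years.

≈ 127 years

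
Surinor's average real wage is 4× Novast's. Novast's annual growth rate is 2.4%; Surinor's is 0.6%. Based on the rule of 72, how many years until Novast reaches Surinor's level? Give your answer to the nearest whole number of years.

≈ 80 years

The growth-rate gap is 2.4% − 0.6% = 1.8 percentage points.
So the ratio between them halves every 72/1.8 ≈ 40.00 years.
A 4× gap closes after 2 halvings: 2 × 40.00 ≈ 80 years.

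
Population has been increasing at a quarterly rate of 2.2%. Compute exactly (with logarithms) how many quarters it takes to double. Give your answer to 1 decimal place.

t = ln(2) / ln(1 + 0.022) = 0.6931 / 0.021761 ≈ 31.85.

31.9 quarters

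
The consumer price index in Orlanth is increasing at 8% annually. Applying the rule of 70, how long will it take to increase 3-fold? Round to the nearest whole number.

One doubling takes 70/8 = 8.75 years.
Reaching 3× takes log₂(3) ≈ 1.58 doublings.
1.58 × 8.75 ≈ 14 years.

roughly 14 years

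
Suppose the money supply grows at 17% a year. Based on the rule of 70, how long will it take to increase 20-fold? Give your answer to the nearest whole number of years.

Doubling time ≈ 70/17 = 4.12 years.
Reaching 20× takes log₂(20) ≈ 4.32 doublings.
4.32 × 4.12 ≈ 18 years.

roughly 18 years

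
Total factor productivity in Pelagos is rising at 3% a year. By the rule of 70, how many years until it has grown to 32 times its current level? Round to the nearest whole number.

about 117 years

At 3% it doubles every 70/3 ≈ 23.33 years.
32 = 2^5, so 5 doublings → 117 years.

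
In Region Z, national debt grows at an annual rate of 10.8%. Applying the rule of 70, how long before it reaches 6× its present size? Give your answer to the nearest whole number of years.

Doubling time ≈ 70/10.8 = 6.48 years.
6× is log₂ 6 ≈ 2.58 doublings, so ≈ 2.58 × 6.48 = 17 years.

about 17 years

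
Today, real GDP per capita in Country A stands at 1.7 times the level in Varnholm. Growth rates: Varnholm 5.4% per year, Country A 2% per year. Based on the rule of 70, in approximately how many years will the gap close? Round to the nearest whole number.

The growth-rate gap is 5.4% − 2% = 3.4 percentage points.
So the ratio between them halves every 70/3.4 ≈ 20.59 years.
A 1.7 times gap takes log₂(1.7) ≈ 0.77 halvings to close: 0.77 × 20.59 ≈ 16 years.

around 16 years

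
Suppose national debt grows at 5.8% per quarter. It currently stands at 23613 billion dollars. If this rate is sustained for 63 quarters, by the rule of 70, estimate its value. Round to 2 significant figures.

It doubles every 70/5.8 ≈ 12.07 quarters, so 63 quarters is 5.22 doublings.
2^5.22 ≈ 37.27; 23613 × 37.27 ≈ 880000 billion dollars.

≈ 880000 billion dollars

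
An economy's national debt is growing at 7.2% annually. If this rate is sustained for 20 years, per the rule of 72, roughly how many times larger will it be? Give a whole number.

At 7.2% one doubling takes ≈ 10.00 years; 20 years is 2 of them, so ×4.

approximately 4 times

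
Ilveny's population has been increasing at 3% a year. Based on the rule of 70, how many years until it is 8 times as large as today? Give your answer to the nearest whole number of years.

about 70 years

At 3% it doubles every 70/3 ≈ 23.33 years.
Getting to 8× needs 3 doublings: 3 × 23.33 ≈ 70 years.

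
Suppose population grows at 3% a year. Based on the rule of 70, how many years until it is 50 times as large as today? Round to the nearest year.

about 132 years

At 3% it doubles every 70/3 ≈ 23.33 years.
Reaching 50× takes log₂(50) ≈ 5.64 doublings.
5.64 × 23.33 ≈ 132 years.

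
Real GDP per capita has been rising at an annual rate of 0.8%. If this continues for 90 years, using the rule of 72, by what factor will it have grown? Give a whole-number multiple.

At 0.8% one doubling takes ≈ 90.00 years; 90 years is 1 of them, so ×2.

2 times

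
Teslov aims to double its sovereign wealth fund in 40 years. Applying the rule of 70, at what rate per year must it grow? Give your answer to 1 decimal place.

about 1.8% per year

70 / 40 ≈ 1.75, so about 1.8% per year.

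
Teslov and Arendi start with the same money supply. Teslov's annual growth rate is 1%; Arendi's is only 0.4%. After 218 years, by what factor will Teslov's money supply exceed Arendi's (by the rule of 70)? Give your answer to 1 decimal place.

Only the 0.6-point difference matters.
70/0.6 ≈ 116.67 years per doubling of the ratio; 218 years gives 1.87 doublings, so ≈ 3.7×.

3.7 times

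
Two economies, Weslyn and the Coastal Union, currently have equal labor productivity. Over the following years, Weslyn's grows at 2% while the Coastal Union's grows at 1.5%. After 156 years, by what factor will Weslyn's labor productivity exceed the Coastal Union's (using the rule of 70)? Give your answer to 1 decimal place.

2.2 times

Rate gap = 2% − 1.5% = 0.5 points.
The ratio doubles every 70/0.5 ≈ 140.00 years.
156/140.00 ≈ 1.11 doublings → ratio ≈ 2^1.11 ≈ 2.2.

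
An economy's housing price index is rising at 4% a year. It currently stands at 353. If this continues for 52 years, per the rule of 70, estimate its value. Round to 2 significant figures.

It doubles every 70/4 ≈ 17.50 years, so 52 years is 2.97 doublings.
2^2.97 ≈ 7.84; 353 × 7.84 ≈ 2800.

roughly 2800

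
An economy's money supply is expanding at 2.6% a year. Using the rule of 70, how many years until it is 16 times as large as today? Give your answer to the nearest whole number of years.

approximately 108 years

At 2.6% it doubles every 70/2.6 ≈ 26.92 years.
16 = 2^4, so 4 doublings → 108 years.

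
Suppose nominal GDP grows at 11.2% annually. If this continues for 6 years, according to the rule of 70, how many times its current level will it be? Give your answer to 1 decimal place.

Doubling time ≈ 70/11.2 = 6.25 years.
6 years / 6.25 ≈ 0.96 doublings → factor 2^0.96 ≈ 1.9.

approximately 1.9 times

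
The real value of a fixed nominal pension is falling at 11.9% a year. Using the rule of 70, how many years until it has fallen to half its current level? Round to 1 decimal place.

Falling at 11.9%, it halves about every 70/11.9 = 5.88 years.

around 5.9 years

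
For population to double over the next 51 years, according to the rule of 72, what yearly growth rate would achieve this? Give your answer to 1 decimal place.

around 1.4% per year

72 / 51 ≈ 1.41, so about 1.4% per year.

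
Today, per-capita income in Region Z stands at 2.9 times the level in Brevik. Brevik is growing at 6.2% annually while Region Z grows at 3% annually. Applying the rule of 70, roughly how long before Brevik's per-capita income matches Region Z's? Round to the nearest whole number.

34 years

Brevik gains on Region Z at 6.2% − 3% = 3.2 points a year.
At that relative rate the gap halves every 70/3.2 ≈ 21.88 years.
A 2.9 times gap takes log₂(2.9) ≈ 1.54 halvings to close: 1.54 × 21.88 ≈ 34 years.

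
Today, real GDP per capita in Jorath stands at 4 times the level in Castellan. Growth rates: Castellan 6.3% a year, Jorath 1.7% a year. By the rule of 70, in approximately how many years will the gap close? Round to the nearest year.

≈ 30 years

What matters is the difference: 4.6 pp.
Rule of 70 on the gap: the ratio halves every 70/4.6 ≈ 15.22 years.
A 4 times gap closes after 2 halvings: 2 × 15.22 ≈ 30 years.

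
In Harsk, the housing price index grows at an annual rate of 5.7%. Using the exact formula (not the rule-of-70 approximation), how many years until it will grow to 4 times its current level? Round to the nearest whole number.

t = ln(4) / ln(1 + 0.057) = 1.3863 / 0.055435 ≈ 25.01.
≈ 25 years.

25 years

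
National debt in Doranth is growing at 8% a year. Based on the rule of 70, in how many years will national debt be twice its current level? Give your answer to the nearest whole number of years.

Doubling time ≈ 70 / 8 = 8.75 years.

≈ 9 years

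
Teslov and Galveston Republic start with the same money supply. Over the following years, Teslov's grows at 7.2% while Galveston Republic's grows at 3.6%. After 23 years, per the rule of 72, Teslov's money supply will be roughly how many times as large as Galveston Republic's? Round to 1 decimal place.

around 2.2 times

Only the 3.6-point difference matters.
72/3.6 ≈ 20.00 years per doubling of the ratio; 23 years gives 1.15 doublings, so ≈ 2.2×.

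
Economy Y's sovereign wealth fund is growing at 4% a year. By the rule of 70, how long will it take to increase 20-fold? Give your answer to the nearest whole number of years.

At 4% it doubles every 70/4 ≈ 17.50 years.
Reaching 20× takes log₂(20) ≈ 4.32 doublings.
4.32 × 17.50 ≈ 76 years.

76 years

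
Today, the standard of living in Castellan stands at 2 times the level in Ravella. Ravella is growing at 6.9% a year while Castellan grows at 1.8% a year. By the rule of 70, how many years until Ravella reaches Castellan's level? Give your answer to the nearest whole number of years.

Ravella gains on Castellan at 6.9% − 1.8% = 5.1 points a year.
At that relative rate the gap halves every 70/5.1 ≈ 13.73 years.
A 2 times gap closes after 1 halving: 1 × 13.73 ≈ 14 years.

about 14 years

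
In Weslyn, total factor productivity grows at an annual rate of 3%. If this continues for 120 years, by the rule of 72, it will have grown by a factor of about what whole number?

approximately 32 times

Doubling time ≈ 72/3 = 24.00 years.
120/24.00 ≈ 5 doublings, so about 2^5 = 32×.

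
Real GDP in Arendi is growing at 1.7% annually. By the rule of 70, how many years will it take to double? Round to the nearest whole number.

70/1.7 ≈ 41.18, so it doubles roughly every 41 years.

around 41 years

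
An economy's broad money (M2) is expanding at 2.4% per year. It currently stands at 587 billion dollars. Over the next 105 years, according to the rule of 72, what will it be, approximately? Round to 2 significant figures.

It doubles every 72/2.4 ≈ 30.00 years, so 105 years is 3.50 doublings.
2^3.50 ≈ 11.31; 587 × 11.31 ≈ 6600 billion dollars.

around 6600 billion dollars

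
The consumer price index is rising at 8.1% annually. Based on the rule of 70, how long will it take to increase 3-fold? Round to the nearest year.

One doubling takes 70/8.1 = 8.64 years.
Reaching 3× takes log₂(3) ≈ 1.58 doublings.
1.58 × 8.64 ≈ 14 years.

roughly 14 years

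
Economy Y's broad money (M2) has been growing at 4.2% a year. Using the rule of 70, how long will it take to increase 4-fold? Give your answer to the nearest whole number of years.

Doubling time ≈ 70/4.2 = 16.67 years.
Getting to 4× needs 2 doublings: 2 × 16.67 ≈ 33 years.

≈ 33 years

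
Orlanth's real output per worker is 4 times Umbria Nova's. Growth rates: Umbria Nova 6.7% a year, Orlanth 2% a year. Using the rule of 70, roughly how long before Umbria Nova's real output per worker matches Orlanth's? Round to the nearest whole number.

What matters is the difference: 4.7 pp.
Rule of 70 on the gap: the ratio halves every 70/4.7 ≈ 14.89 years.
A 4 times gap closes after 2 halvings: 2 × 14.89 ≈ 30 years.

roughly 30 years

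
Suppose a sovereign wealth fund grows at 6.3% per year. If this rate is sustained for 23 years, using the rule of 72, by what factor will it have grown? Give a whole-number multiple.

≈ 4 times

At 6.3% one doubling takes ≈ 11.43 years; 23 years is 2 of them, so ×4.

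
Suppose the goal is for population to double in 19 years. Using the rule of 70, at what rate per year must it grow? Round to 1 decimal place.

3.7%

70 / 19 ≈ 3.68, so about 3.7% per year.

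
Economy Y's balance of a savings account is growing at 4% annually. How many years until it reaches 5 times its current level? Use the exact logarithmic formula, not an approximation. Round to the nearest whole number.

t = ln(5) / ln(1 + 0.04) = 1.6094 / 0.039221 ≈ 41.03.
≈ 41 years.

41 years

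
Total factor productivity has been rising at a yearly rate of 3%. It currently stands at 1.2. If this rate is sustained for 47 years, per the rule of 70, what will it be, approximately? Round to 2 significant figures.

It doubles every 70/3 ≈ 23.33 years, so 47 years is 2.01 doublings.
2^2.01 ≈ 4.03; 1.2 × 4.03 ≈ 4.8.

roughly 4.8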